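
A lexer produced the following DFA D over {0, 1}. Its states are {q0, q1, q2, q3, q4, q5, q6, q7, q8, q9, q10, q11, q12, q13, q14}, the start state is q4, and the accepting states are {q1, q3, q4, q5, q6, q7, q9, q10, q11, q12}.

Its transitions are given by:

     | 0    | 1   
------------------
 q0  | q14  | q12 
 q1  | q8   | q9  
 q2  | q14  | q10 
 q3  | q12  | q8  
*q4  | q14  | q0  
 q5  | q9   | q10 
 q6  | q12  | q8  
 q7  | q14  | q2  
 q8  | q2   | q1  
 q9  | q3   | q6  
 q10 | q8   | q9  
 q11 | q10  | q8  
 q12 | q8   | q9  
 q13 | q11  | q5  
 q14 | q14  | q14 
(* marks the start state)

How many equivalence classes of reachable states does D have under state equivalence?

7

First remove the unreachable states {q5,q7,q11,q13}; 11 states remain.
Initial partition by acceptance: {q1,q3,q4,q6,q9,q10,q12} | {q0,q2,q8,q14}.
Refine {q1,q3,q4,q6,q9,q10,q12} on symbol 0: members go to different blocks, giving {q1,q4,q10,q12} and {q3,q6,q9}.
Refine {q1,q4,q10,q12} on symbol 1: members go to different blocks, giving {q1,q10,q12} and {q4}.
Split {q0,q2,q8,q14} by δ(·,1) → {q0,q2,q8} and {q14}.
Split {q0,q2,q8} by δ(·,0) → {q0,q2} and {q8}.
Refine {q3,q6,q9} on symbol 0: members go to different blocks, giving {q3,q6} and {q9}.
The partition is now stable with 7 blocks: {q1,q10,q12} | {q0,q2} | {q3,q6} | {q4} | {q14} | {q8} | {q9}.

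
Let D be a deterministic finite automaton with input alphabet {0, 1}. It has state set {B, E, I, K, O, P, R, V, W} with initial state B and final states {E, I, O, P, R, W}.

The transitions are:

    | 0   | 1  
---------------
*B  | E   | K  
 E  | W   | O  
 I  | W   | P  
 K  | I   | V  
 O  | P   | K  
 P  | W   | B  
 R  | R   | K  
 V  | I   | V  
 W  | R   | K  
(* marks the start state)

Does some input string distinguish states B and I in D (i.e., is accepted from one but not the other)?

Yes

Start with accepting vs non-accepting: {E,I,O,P,R,W} | {B,K,V}.
Refine {E,I,O,P,R,W} on symbol 1: members go to different blocks, giving {O,P,R,W} and {E,I}.
No further refinement is possible. Final partition (3 blocks): {O,P,R,W} | {B,K,V} | {E,I}.
B and I end up in different blocks, so they are distinguishable. For instance, the string 'ε' is accepted from only I.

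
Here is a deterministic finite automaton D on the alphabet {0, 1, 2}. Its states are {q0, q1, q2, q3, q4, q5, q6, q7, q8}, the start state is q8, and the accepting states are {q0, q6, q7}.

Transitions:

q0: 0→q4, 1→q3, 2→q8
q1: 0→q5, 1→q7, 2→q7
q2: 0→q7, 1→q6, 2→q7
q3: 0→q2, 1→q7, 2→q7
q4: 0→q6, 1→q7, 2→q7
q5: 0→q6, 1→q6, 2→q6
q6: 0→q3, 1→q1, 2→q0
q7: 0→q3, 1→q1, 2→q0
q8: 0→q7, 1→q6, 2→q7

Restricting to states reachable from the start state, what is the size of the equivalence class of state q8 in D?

4

All states are reachable from the start state.
Start with accepting vs non-accepting: {q0,q6,q7} | {q1,q2,q3,q4,q5,q8}.
Refine {q0,q6,q7} on symbol 2: members go to different blocks, giving {q6,q7} and {q0}.
Refine {q1,q2,q3,q4,q5,q8} on symbol 0: members go to different blocks, giving {q2,q4,q5,q8} and {q1,q3}.
The partition is now stable with 4 blocks: {q6,q7} | {q2,q4,q5,q8} | {q0} | {q1,q3}.
State q8 belongs to the block {q2,q4,q5,q8}, which has 4 states.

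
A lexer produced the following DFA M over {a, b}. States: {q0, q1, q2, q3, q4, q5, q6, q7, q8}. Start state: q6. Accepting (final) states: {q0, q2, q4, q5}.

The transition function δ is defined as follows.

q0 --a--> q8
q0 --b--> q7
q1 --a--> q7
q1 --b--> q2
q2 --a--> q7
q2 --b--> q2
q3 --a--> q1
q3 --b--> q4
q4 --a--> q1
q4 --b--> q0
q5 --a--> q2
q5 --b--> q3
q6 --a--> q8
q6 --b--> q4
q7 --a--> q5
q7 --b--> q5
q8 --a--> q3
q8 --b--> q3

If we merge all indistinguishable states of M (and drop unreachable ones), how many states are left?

Start with accepting vs non-accepting: {q0,q2,q4,q5} | {q1,q3,q6,q7,q8}.
Refine {q0,q2,q4,q5} on symbol a: members go to different blocks, giving {q0,q2,q4} and {q5}.
Refine {q0,q2,q4} on symbol b: members go to different blocks, giving {q2,q4} and {q0}.
On input b, block {q2,q4} splits into {q2} and {q4}.
Refine {q1,q3,q6,q7,q8} on symbol a: members go to different blocks, giving {q1,q3,q6,q8} and {q7}.
On input a, block {q1,q3,q6,q8} splits into {q3,q6,q8} and {q1}.
Refine {q3,q6,q8} on symbol a: members go to different blocks, giving {q6,q8} and {q3}.
On input a, block {q6,q8} splits into {q6} and {q8}.
No further refinement is possible. Final partition (9 blocks): {q2} | {q6} | {q5} | {q0} | {q4} | {q7} | {q1} | {q3} | {q8}.

9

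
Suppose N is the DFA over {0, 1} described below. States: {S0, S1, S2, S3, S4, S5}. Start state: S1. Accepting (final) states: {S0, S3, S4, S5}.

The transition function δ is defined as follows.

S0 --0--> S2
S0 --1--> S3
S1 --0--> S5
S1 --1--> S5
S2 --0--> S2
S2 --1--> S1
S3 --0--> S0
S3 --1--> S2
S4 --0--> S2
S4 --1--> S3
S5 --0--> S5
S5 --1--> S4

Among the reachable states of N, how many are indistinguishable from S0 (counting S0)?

2

All states are reachable from the start state.
P0 = {S0,S3,S4,S5} | {S1,S2}.
Refine {S0,S3,S4,S5} on symbol 0: members go to different blocks, giving {S0,S4} and {S3,S5}.
Refine {S1,S2} on symbol 0: members go to different blocks, giving {S1} and {S2}.
On input 0, block {S3,S5} splits into {S3} and {S5}.
The partition is now stable with 5 blocks: {S0,S4} | {S1} | {S3} | {S2} | {S5}.
State S0 belongs to the block {S0,S4}, which has 2 states.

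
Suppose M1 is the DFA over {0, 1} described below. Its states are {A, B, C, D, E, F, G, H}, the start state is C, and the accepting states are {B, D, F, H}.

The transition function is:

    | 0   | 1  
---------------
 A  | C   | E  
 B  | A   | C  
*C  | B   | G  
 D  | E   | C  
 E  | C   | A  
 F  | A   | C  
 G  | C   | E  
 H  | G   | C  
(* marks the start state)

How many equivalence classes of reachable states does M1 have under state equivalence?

3

States {D,F,H} cannot be reached from the start state, so discard them.
P0 = {B} | {A,C,E,G}.
Refine {A,C,E,G} on symbol 0: members go to different blocks, giving {A,E,G} and {C}.
Stable partition: {B} | {A,E,G} | {C} — 3 equivalence classes.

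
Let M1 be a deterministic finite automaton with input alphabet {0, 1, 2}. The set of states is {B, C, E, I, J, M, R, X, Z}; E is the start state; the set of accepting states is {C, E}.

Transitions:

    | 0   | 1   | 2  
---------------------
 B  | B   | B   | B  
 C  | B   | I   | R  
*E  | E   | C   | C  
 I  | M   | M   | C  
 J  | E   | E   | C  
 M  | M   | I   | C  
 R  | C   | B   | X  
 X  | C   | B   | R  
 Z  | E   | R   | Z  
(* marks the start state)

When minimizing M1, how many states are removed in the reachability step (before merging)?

Starting at E and following transitions, the reachable set is {B, C, E, I, M, R, X}. That leaves J, Z unreachable — 2 in total.

2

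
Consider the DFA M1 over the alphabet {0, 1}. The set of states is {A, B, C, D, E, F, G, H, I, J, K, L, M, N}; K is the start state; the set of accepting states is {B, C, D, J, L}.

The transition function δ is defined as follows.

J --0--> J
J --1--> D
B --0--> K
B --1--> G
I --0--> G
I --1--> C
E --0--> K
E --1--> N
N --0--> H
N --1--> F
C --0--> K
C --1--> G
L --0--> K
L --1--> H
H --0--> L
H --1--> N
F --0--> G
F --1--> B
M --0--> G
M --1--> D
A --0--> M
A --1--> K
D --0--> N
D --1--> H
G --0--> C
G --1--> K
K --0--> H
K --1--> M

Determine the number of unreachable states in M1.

4

BFS from K reaches {B, C, D, F, G, H, K, L, M, N}; the 4 state(s) A, E, I, J are never visited.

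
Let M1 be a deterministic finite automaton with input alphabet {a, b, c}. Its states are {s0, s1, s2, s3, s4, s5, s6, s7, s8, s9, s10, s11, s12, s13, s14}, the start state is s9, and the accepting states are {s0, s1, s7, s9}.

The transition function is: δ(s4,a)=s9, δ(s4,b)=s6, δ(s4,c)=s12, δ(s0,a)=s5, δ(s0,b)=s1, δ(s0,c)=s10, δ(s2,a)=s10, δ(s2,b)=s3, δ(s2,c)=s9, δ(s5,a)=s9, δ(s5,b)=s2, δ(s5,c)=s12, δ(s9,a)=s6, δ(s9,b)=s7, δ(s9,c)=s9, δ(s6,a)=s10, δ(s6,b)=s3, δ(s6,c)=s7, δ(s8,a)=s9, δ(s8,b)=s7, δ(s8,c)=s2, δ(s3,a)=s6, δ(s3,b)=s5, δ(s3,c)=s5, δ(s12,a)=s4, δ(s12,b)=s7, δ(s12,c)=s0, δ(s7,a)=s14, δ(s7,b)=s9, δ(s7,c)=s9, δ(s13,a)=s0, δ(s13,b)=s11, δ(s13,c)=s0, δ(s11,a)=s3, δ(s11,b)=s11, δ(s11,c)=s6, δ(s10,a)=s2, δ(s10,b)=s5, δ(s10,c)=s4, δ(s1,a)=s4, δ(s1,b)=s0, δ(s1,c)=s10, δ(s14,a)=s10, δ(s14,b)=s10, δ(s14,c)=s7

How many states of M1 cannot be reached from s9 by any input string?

Starting at s9 and following transitions, the reachable set is {s0, s1, s2, s3, s4, s5, s6, s7, s9, s10, s12, s14}. That leaves s8, s11, s13 unreachable — 3 in total.

3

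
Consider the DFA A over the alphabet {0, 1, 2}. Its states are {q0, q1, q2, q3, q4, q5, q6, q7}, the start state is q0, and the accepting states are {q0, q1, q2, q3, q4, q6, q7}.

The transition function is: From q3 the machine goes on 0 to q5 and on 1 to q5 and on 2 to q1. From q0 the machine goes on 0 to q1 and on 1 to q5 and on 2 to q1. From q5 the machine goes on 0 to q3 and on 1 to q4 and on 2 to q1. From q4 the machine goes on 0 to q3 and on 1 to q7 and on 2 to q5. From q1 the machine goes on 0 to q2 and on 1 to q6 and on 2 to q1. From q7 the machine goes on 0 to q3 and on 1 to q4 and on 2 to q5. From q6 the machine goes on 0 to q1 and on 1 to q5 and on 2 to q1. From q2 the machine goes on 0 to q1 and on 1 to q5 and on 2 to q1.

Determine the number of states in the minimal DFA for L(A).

Every state is reachable, so we keep all 8.
Start with accepting vs non-accepting: {q0,q1,q2,q3,q4,q6,q7} | {q5}.
Split {q0,q1,q2,q3,q4,q6,q7} by δ(·,0) → {q0,q1,q2,q4,q6,q7} and {q3}.
Split {q0,q1,q2,q4,q6,q7} by δ(·,0) → {q0,q1,q2,q6} and {q4,q7}.
On input 1, block {q0,q1,q2,q6} splits into {q0,q2,q6} and {q1}.
The partition is now stable with 5 blocks: {q0,q2,q6} | {q5} | {q3} | {q4,q7} | {q1}.

5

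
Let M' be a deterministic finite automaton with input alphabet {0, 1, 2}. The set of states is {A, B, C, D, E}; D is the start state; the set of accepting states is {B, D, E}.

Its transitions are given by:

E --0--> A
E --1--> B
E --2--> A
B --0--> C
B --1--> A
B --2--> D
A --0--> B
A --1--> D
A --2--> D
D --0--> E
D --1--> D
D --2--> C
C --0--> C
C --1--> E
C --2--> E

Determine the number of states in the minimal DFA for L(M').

5

Every state is reachable, so we keep all 5.
Initial partition by acceptance: {B,D,E} | {A,C}.
Refine {B,D,E} on symbol 0: members go to different blocks, giving {B,E} and {D}.
Refine {B,E} on symbol 1: members go to different blocks, giving {B} and {E}.
On input 0, block {A,C} splits into {A} and {C}.
The partition is now stable with 5 blocks: {B} | {A} | {D} | {E} | {C}.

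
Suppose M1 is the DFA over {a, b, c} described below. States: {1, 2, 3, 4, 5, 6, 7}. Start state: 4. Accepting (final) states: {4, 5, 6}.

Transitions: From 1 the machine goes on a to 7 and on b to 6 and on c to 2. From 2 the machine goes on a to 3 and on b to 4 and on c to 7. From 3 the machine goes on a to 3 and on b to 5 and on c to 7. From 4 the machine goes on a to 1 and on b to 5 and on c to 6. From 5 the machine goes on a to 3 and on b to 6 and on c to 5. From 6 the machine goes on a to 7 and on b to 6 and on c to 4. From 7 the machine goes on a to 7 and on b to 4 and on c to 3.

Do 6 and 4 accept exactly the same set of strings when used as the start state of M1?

Every state is reachable, so we keep all 7.
Start with accepting vs non-accepting: {4,5,6} | {1,2,3,7}.
Stable partition: {4,5,6} | {1,2,3,7} — 2 equivalence classes.
6 and 4 lie in the same block of the stable partition, so they are equivalent — no string distinguishes them.

Yes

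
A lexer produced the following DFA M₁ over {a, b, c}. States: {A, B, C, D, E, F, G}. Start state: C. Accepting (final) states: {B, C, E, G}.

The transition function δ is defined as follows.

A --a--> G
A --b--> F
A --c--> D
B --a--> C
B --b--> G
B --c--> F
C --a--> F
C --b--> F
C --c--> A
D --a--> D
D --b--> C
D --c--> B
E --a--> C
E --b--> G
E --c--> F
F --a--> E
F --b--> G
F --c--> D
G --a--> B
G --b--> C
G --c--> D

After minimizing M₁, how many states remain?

Start with accepting vs non-accepting: {B,C,E,G} | {A,D,F}.
Split {B,C,E,G} by δ(·,a) → {B,E,G} and {C}.
On input a, block {B,E,G} splits into {B,E} and {G}.
Split {A,D,F} by δ(·,a) → {A} and {D} and {F}.
The partition is now stable with 6 blocks: {B,E} | {A} | {C} | {G} | {D} | {F}.

6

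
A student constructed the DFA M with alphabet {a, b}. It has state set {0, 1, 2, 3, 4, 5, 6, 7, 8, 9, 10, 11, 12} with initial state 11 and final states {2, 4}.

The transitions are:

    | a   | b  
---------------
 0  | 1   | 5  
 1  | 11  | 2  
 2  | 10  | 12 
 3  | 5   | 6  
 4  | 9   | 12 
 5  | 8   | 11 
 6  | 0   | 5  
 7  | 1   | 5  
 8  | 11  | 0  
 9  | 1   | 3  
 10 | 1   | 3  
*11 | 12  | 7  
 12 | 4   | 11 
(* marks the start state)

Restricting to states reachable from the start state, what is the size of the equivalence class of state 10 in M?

2

Every state is reachable, so we keep all 13.
P0 = {2,4} | {0,1,3,5,6,7,8,9,10,11,12}.
Split {0,1,3,5,6,7,8,9,10,11,12} by δ(·,a) → {0,1,3,5,6,7,8,9,10,11} and {12}.
Split {0,1,3,5,6,7,8,9,10,11} by δ(·,a) → {0,1,3,5,6,7,8,9,10} and {11}.
Split {0,1,3,5,6,7,8,9,10} by δ(·,a) → {0,3,5,6,7,9,10} and {1,8}.
Split {0,3,5,6,7,9,10} by δ(·,a) → {0,5,7,9,10} and {3,6}.
Split {0,5,7,9,10} by δ(·,b) → {0,7} and {9,10} and {5}.
Refine {1,8} on symbol b: members go to different blocks, giving {1} and {8}.
On input a, block {3,6} splits into {3} and {6}.
Stable partition: {2,4} | {0,7} | {12} | {11} | {1} | {3} | {9,10} | {5} | {8} | {6} — 10 equivalence classes.
State 10 belongs to the block {9,10}, which has 2 states.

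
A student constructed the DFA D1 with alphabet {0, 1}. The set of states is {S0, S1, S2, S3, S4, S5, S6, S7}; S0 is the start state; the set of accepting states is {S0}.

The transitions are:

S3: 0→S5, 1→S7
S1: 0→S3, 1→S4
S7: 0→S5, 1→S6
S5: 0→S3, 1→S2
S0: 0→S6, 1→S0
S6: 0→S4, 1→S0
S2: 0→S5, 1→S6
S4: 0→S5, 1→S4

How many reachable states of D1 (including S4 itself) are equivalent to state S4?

Reachable states from the start: {S0,S2,S3,S4,S5,S6,S7}. Unreachable: {S1} — drop them.
Start with accepting vs non-accepting: {S0} | {S2,S3,S4,S5,S6,S7}.
On input 1, block {S2,S3,S4,S5,S6,S7} splits into {S2,S3,S4,S5,S7} and {S6}.
On input 1, block {S2,S3,S4,S5,S7} splits into {S3,S4,S5} and {S2,S7}.
Split {S3,S4,S5} by δ(·,1) → {S3,S5} and {S4}.
Stable partition: {S0} | {S3,S5} | {S6} | {S2,S7} | {S4} — 5 equivalence classes.
The equivalence class containing S4 is {S4}, of size 1.

1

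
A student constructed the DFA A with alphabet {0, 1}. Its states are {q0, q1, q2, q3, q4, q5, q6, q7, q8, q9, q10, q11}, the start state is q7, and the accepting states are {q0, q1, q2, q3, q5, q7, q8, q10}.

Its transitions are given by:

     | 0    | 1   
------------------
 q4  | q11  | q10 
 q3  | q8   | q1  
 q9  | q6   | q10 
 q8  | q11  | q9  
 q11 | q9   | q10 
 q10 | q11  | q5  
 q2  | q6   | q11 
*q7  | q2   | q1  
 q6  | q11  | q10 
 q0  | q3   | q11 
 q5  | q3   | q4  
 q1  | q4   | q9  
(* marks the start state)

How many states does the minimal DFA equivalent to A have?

Reachable states from the start: {q1,q2,q3,q4,q5,q6,q7,q8,q9,q10,q11}. Unreachable: {q0} — drop them.
P0 = {q1,q2,q3,q5,q7,q8,q10} | {q4,q6,q9,q11}.
Split {q1,q2,q3,q5,q7,q8,q10} by δ(·,0) → {q1,q2,q8,q10} and {q3,q5,q7}.
On input 1, block {q1,q2,q8,q10} splits into {q1,q2,q8} and {q10}.
On input 0, block {q3,q5,q7} splits into {q3,q7} and {q5}.
Stable partition: {q1,q2,q8} | {q4,q6,q9,q11} | {q3,q7} | {q10} | {q5} — 5 equivalence classes.

5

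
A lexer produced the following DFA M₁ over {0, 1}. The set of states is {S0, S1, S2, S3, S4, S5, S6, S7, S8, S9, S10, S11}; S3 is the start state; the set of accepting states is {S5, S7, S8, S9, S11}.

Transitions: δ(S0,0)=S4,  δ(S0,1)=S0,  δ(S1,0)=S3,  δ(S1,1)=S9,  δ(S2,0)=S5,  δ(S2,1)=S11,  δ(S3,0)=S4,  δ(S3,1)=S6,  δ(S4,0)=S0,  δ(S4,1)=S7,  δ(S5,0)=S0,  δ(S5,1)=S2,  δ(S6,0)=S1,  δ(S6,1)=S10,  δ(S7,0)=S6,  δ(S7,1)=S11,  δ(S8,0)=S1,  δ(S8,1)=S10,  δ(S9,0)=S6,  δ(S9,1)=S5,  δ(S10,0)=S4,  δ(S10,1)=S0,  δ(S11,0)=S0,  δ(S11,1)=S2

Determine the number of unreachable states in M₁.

No path from S3 leads to S8; the other 11 states are all reachable.

1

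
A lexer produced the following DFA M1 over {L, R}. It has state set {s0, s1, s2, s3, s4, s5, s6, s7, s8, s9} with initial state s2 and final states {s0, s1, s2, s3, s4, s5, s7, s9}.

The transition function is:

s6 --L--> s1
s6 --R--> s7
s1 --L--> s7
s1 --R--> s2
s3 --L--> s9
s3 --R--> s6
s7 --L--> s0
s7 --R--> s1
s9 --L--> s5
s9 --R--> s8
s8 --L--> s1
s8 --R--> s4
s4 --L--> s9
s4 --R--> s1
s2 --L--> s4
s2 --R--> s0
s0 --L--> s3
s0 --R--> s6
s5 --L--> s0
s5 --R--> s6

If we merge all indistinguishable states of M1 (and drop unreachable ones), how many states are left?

Start with accepting vs non-accepting: {s0,s1,s2,s3,s4,s5,s7,s9} | {s6,s8}.
On input R, block {s0,s1,s2,s3,s4,s5,s7,s9} splits into {s0,s3,s5,s9} and {s1,s2,s4,s7}.
Split {s1,s2,s4,s7} by δ(·,L) → {s1,s2} and {s4,s7}.
Split {s1,s2} by δ(·,R) → {s1} and {s2}.
Stable partition: {s0,s3,s5,s9} | {s6,s8} | {s1} | {s4,s7} | {s2} — 5 equivalence classes.

5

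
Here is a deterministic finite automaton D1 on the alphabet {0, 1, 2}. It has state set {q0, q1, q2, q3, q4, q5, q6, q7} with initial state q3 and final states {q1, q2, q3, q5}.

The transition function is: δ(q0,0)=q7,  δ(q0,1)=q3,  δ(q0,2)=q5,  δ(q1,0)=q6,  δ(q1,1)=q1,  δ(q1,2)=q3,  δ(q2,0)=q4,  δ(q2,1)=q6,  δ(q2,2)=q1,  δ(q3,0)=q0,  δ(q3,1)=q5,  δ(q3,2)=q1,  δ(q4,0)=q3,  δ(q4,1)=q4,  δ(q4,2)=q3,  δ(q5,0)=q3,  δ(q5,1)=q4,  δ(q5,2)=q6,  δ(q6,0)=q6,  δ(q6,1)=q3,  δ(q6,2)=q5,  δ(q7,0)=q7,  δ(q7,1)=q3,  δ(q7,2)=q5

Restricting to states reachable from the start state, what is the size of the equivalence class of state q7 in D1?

3

First remove the unreachable states {q2}; 7 states remain.
Initial partition by acceptance: {q1,q3,q5} | {q0,q4,q6,q7}.
Refine {q1,q3,q5} on symbol 0: members go to different blocks, giving {q1,q3} and {q5}.
On input 1, block {q1,q3} splits into {q1} and {q3}.
Split {q0,q4,q6,q7} by δ(·,0) → {q0,q6,q7} and {q4}.
Stable partition: {q1} | {q0,q6,q7} | {q5} | {q3} | {q4} — 5 equivalence classes.
State q7 belongs to the block {q0,q6,q7}, which has 3 states.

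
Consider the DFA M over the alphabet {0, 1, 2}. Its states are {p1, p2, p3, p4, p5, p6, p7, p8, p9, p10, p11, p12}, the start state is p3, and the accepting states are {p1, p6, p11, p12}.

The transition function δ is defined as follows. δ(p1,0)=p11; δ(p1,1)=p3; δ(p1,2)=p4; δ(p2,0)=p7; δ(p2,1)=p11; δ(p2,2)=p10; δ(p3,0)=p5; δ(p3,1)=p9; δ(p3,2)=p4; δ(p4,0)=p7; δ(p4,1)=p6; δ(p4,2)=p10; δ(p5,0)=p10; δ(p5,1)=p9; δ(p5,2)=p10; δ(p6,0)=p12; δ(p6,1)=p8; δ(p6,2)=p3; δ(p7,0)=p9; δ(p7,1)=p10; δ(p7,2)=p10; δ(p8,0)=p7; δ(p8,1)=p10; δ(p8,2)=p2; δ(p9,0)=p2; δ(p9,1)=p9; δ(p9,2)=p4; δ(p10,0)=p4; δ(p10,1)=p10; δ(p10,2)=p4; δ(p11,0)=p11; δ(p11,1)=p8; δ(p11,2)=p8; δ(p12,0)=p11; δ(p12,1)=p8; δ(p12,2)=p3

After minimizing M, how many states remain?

States {p1} cannot be reached from the start state, so discard them.
P0 = {p6,p11,p12} | {p2,p3,p4,p5,p7,p8,p9,p10}.
Refine {p2,p3,p4,p5,p7,p8,p9,p10} on symbol 1: members go to different blocks, giving {p3,p5,p7,p8,p9,p10} and {p2,p4}.
Refine {p3,p5,p7,p8,p9,p10} on symbol 0: members go to different blocks, giving {p3,p5,p7,p8} and {p9,p10}.
On input 0, block {p3,p5,p7,p8} splits into {p3,p8} and {p5,p7}.
The partition is now stable with 5 blocks: {p6,p11,p12} | {p3,p8} | {p2,p4} | {p9,p10} | {p5,p7}.

5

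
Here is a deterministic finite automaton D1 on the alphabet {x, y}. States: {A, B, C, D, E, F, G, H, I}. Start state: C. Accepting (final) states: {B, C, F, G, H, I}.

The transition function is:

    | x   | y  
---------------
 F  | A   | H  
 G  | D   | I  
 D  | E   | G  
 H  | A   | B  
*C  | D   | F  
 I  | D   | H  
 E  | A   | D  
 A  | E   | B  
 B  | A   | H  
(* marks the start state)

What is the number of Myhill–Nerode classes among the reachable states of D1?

3

Every state is reachable, so we keep all 9.
Initial partition by acceptance: {B,C,F,G,H,I} | {A,D,E}.
On input y, block {A,D,E} splits into {A,D} and {E}.
No further refinement is possible. Final partition (3 blocks): {B,C,F,G,H,I} | {A,D} | {E}.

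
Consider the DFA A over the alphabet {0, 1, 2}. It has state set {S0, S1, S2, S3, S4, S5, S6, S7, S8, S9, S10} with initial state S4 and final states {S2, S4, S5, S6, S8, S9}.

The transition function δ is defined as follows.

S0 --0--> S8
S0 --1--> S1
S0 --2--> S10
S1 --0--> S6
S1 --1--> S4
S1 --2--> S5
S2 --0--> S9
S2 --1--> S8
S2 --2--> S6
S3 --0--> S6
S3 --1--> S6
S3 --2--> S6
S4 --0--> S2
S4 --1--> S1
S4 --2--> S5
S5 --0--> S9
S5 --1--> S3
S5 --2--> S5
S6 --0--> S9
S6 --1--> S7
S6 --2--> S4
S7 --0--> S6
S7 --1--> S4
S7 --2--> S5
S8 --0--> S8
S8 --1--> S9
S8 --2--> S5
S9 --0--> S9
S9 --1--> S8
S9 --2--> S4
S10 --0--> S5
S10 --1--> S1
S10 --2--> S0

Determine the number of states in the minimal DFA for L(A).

States {S0,S10} cannot be reached from the start state, so discard them.
Initial partition by acceptance: {S2,S4,S5,S6,S8,S9} | {S1,S3,S7}.
Refine {S2,S4,S5,S6,S8,S9} on symbol 1: members go to different blocks, giving {S2,S8,S9} and {S4,S5,S6}.
Stable partition: {S2,S8,S9} | {S1,S3,S7} | {S4,S5,S6} — 3 equivalence classes.

3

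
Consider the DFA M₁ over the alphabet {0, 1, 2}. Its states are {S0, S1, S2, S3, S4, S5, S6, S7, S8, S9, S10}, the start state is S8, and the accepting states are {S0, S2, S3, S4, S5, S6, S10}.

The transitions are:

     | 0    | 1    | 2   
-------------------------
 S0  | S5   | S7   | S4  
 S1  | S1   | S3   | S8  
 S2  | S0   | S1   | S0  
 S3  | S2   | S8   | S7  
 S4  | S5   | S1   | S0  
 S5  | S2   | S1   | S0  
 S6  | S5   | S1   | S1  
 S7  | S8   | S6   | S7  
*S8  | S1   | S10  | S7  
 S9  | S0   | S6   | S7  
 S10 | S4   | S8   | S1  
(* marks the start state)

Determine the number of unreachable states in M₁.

1

No path from S8 leads to S9; the other 10 states are all reachable.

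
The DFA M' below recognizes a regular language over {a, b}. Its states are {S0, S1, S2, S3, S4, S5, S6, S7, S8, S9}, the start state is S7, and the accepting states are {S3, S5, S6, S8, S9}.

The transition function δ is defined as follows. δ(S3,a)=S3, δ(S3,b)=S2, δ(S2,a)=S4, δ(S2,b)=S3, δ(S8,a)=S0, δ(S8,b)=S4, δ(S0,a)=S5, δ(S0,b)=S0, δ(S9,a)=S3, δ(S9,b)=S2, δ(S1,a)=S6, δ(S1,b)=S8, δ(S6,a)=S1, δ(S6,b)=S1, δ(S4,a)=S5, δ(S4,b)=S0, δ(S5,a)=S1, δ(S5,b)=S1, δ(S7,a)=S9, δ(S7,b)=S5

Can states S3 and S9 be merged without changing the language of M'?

Yes

P0 = {S3,S5,S6,S8,S9} | {S0,S1,S2,S4,S7}.
On input a, block {S3,S5,S6,S8,S9} splits into {S5,S6,S8} and {S3,S9}.
On input a, block {S0,S1,S2,S4,S7} splits into {S0,S1,S4} and {S2} and {S7}.
On input b, block {S0,S1,S4} splits into {S0,S4} and {S1}.
Split {S5,S6,S8} by δ(·,a) → {S5,S6} and {S8}.
The partition is now stable with 7 blocks: {S5,S6} | {S0,S4} | {S3,S9} | {S2} | {S7} | {S1} | {S8}.
S3 and S9 lie in the same block of the stable partition, so they are equivalent — no string distinguishes them.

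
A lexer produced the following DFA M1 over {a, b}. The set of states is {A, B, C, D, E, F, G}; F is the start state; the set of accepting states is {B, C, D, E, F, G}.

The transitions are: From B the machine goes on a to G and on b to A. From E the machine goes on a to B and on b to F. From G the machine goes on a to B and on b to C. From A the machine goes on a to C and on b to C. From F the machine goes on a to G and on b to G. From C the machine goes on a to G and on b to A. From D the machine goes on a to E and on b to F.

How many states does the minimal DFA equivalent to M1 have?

4

First remove the unreachable states {D,E}; 5 states remain.
P0 = {B,C,F,G} | {A}.
On input b, block {B,C,F,G} splits into {B,C} and {F,G}.
On input a, block {F,G} splits into {F} and {G}.
No further refinement is possible. Final partition (4 blocks): {B,C} | {A} | {F} | {G}.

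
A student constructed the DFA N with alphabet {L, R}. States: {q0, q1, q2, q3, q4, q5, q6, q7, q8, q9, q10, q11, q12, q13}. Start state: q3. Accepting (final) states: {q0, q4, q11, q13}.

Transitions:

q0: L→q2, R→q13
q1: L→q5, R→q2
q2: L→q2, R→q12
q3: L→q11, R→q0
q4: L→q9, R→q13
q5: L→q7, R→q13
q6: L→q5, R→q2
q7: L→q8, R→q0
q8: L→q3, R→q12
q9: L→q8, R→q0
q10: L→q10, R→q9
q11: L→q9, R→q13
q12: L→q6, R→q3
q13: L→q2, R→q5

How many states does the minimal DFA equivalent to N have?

First remove the unreachable states {q1,q4,q10}; 11 states remain.
Initial partition by acceptance: {q0,q11,q13} | {q2,q3,q5,q6,q7,q8,q9,q12}.
Split {q0,q11,q13} by δ(·,R) → {q0,q11} and {q13}.
Refine {q2,q3,q5,q6,q7,q8,q9,q12} on symbol L: members go to different blocks, giving {q2,q5,q6,q7,q8,q9,q12} and {q3}.
On input L, block {q2,q5,q6,q7,q8,q9,q12} splits into {q2,q5,q6,q7,q9,q12} and {q8}.
Split {q2,q5,q6,q7,q9,q12} by δ(·,L) → {q2,q5,q6,q12} and {q7,q9}.
On input L, block {q0,q11} splits into {q0} and {q11}.
Split {q2,q5,q6,q12} by δ(·,L) → {q2,q6,q12} and {q5}.
Refine {q2,q6,q12} on symbol L: members go to different blocks, giving {q2,q12} and {q6}.
Split {q2,q12} by δ(·,L) → {q2} and {q12}.
The partition is now stable with 10 blocks: {q0} | {q2} | {q13} | {q3} | {q8} | {q7,q9} | {q11} | {q5} | {q6} | {q12}.

10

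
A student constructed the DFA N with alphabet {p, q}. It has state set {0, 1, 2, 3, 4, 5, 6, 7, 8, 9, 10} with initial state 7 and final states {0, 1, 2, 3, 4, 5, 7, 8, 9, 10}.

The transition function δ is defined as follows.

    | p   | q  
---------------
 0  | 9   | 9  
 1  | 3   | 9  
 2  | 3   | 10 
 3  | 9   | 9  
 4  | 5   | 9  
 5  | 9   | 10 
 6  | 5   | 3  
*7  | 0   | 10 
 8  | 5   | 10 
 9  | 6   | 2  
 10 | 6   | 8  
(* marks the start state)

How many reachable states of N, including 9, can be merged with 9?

2

Reachable states from the start: {0,2,3,5,6,7,8,9,10}. Unreachable: {1,4} — drop them.
Initial partition by acceptance: {0,2,3,5,7,8,9,10} | {6}.
Split {0,2,3,5,7,8,9,10} by δ(·,p) → {0,2,3,5,7,8} and {9,10}.
On input p, block {0,2,3,5,7,8} splits into {0,3,5} and {2,7,8}.
The partition is now stable with 4 blocks: {0,3,5} | {6} | {9,10} | {2,7,8}.
State 9 belongs to the block {9,10}, which has 2 states.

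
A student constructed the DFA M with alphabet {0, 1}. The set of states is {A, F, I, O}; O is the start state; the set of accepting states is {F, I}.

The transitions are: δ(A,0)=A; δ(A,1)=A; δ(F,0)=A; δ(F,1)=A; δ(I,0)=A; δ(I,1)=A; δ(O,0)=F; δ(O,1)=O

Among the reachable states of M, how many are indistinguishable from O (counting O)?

1

Reachable states from the start: {A,F,O}. Unreachable: {I} — drop them.
P0 = {F} | {A,O}.
On input 0, block {A,O} splits into {A} and {O}.
The partition is now stable with 3 blocks: {F} | {A} | {O}.
State O belongs to the block {O}, which has 1 states.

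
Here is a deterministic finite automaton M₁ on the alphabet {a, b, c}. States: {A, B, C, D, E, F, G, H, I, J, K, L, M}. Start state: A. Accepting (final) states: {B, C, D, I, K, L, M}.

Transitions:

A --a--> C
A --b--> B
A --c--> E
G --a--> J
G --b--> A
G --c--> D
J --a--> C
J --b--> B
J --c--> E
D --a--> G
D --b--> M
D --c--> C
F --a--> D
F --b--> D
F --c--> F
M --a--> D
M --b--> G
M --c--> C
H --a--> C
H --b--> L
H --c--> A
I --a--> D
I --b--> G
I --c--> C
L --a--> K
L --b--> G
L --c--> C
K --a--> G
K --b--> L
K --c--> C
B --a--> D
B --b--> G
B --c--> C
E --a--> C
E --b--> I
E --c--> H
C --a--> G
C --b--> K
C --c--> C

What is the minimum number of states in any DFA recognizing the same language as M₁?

First remove the unreachable states {F}; 12 states remain.
Start with accepting vs non-accepting: {B,C,D,I,K,L,M} | {A,E,G,H,J}.
Refine {B,C,D,I,K,L,M} on symbol a: members go to different blocks, giving {B,I,L,M} and {C,D,K}.
Refine {A,E,G,H,J} on symbol a: members go to different blocks, giving {A,E,H,J} and {G}.
Split {C,D,K} by δ(·,b) → {D,K} and {C}.
Stable partition: {B,I,L,M} | {A,E,H,J} | {D,K} | {G} | {C} — 5 equivalence classes.

5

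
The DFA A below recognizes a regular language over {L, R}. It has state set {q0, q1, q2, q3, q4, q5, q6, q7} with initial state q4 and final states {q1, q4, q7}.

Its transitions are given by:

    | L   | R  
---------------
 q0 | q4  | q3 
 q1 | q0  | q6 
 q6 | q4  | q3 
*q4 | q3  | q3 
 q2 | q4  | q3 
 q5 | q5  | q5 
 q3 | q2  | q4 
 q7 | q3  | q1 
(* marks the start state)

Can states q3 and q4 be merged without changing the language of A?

No

First remove the unreachable states {q0,q1,q5,q6,q7}; 3 states remain.
Start with accepting vs non-accepting: {q4} | {q2,q3}.
On input L, block {q2,q3} splits into {q2} and {q3}.
The partition is now stable with 3 blocks: {q4} | {q2} | {q3}.
q3 and q4 end up in different blocks, so they are distinguishable. For instance, the string 'ε' is accepted from only q4.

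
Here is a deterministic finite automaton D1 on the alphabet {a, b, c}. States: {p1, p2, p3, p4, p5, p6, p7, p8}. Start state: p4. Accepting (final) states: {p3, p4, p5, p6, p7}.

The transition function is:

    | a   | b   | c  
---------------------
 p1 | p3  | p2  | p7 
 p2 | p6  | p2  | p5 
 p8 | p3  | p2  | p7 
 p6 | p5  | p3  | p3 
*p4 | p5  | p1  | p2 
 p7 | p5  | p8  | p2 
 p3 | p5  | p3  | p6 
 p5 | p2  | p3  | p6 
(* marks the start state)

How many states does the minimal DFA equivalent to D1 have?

P0 = {p3,p4,p5,p6,p7} | {p1,p2,p8}.
Refine {p3,p4,p5,p6,p7} on symbol a: members go to different blocks, giving {p3,p4,p6,p7} and {p5}.
On input b, block {p3,p4,p6,p7} splits into {p3,p6} and {p4,p7}.
On input c, block {p1,p2,p8} splits into {p1,p8} and {p2}.
No further refinement is possible. Final partition (5 blocks): {p3,p6} | {p1,p8} | {p5} | {p4,p7} | {p2}.

5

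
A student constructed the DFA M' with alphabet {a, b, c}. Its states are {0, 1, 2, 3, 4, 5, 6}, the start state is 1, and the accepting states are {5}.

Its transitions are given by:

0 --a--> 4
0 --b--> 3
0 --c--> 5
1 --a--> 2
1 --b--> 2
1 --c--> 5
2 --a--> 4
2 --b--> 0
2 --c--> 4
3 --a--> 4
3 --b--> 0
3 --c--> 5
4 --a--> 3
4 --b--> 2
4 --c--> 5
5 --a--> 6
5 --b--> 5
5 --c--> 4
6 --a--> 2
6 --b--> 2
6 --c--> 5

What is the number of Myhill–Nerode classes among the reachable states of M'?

All states are reachable from the start state.
Start with accepting vs non-accepting: {5} | {0,1,2,3,4,6}.
On input c, block {0,1,2,3,4,6} splits into {0,1,3,4,6} and {2}.
Refine {0,1,3,4,6} on symbol a: members go to different blocks, giving {0,3,4} and {1,6}.
On input b, block {0,3,4} splits into {0,3} and {4}.
Stable partition: {5} | {0,3} | {2} | {1,6} | {4} — 5 equivalence classes.

5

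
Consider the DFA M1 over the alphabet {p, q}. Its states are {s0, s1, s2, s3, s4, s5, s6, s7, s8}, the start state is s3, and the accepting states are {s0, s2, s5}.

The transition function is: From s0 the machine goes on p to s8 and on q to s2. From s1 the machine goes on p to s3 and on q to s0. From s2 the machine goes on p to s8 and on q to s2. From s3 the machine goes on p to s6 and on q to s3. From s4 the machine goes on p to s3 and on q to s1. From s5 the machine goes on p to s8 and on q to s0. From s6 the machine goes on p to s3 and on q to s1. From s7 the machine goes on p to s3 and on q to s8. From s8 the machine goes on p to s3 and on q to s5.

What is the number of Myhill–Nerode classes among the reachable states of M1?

4

First remove the unreachable states {s4,s7}; 7 states remain.
Initial partition by acceptance: {s0,s2,s5} | {s1,s3,s6,s8}.
Refine {s1,s3,s6,s8} on symbol q: members go to different blocks, giving {s1,s8} and {s3,s6}.
On input q, block {s3,s6} splits into {s3} and {s6}.
Stable partition: {s0,s2,s5} | {s1,s8} | {s3} | {s6} — 4 equivalence classes.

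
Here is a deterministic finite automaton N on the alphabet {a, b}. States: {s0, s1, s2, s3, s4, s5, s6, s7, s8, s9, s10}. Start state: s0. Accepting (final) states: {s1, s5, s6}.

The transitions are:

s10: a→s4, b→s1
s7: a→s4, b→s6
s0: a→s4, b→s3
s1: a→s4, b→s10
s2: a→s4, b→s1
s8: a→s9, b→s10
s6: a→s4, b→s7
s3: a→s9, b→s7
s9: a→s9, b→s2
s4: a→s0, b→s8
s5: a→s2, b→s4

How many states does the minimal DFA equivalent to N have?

Reachable states from the start: {s0,s1,s2,s3,s4,s6,s7,s8,s9,s10}. Unreachable: {s5} — drop them.
Start with accepting vs non-accepting: {s1,s6} | {s0,s2,s3,s4,s7,s8,s9,s10}.
Split {s0,s2,s3,s4,s7,s8,s9,s10} by δ(·,b) → {s0,s3,s4,s8,s9} and {s2,s7,s10}.
On input b, block {s0,s3,s4,s8,s9} splits into {s3,s8,s9} and {s0,s4}.
The partition is now stable with 4 blocks: {s1,s6} | {s3,s8,s9} | {s2,s7,s10} | {s0,s4}.

4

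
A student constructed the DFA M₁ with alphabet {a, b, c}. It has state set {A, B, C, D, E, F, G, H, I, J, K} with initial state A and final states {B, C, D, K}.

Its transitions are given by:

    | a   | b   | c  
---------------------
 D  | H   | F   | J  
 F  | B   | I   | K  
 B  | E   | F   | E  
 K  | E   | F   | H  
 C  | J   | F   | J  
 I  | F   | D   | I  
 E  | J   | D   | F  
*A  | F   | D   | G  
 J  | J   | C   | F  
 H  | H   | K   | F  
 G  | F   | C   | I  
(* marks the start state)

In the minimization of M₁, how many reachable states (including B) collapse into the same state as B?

4

P0 = {B,C,D,K} | {A,E,F,G,H,I,J}.
On input a, block {A,E,F,G,H,I,J} splits into {A,E,G,H,I,J} and {F}.
Split {A,E,G,H,I,J} by δ(·,a) → {A,G,I} and {E,H,J}.
No further refinement is possible. Final partition (4 blocks): {B,C,D,K} | {A,G,I} | {F} | {E,H,J}.
State B belongs to the block {B,C,D,K}, which has 4 states.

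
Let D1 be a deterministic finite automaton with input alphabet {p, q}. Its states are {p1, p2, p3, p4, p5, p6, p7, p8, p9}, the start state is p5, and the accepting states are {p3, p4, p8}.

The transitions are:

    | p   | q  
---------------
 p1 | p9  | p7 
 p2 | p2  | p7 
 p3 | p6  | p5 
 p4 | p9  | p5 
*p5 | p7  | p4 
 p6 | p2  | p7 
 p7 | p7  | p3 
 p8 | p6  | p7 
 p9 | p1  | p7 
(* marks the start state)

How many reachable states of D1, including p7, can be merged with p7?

States {p8} cannot be reached from the start state, so discard them.
Start with accepting vs non-accepting: {p3,p4} | {p1,p2,p5,p6,p7,p9}.
Refine {p1,p2,p5,p6,p7,p9} on symbol q: members go to different blocks, giving {p1,p2,p6,p9} and {p5,p7}.
The partition is now stable with 3 blocks: {p3,p4} | {p1,p2,p6,p9} | {p5,p7}.
The equivalence class containing p7 is {p5,p7}, of size 2.

2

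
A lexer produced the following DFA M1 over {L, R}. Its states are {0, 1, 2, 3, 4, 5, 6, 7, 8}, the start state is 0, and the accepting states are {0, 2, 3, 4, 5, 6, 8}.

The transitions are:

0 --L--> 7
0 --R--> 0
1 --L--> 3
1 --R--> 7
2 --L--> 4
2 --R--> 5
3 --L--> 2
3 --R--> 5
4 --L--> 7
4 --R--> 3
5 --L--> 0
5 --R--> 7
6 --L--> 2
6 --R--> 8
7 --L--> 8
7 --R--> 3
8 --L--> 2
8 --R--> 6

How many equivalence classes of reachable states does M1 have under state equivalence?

7

Reachable states from the start: {0,2,3,4,5,6,7,8}. Unreachable: {1} — drop them.
Start with accepting vs non-accepting: {0,2,3,4,5,6,8} | {7}.
Refine {0,2,3,4,5,6,8} on symbol L: members go to different blocks, giving {2,3,5,6,8} and {0,4}.
Refine {2,3,5,6,8} on symbol L: members go to different blocks, giving {3,6,8} and {2,5}.
On input R, block {3,6,8} splits into {6,8} and {3}.
Refine {0,4} on symbol R: members go to different blocks, giving {0} and {4}.
On input L, block {2,5} splits into {2} and {5}.
Stable partition: {6,8} | {7} | {0} | {2} | {3} | {4} | {5} — 7 equivalence classes.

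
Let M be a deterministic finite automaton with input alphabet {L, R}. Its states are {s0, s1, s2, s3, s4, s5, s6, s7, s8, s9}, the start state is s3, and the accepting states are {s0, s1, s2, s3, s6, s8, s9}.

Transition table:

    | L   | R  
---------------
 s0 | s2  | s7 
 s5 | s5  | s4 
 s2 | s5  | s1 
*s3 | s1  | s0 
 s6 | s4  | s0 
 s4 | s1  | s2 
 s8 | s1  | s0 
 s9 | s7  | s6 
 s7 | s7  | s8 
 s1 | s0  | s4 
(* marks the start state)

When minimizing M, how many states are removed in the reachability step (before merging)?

Starting at s3 and following transitions, the reachable set is {s0, s1, s2, s3, s4, s5, s7, s8}. That leaves s6, s9 unreachable — 2 in total.

2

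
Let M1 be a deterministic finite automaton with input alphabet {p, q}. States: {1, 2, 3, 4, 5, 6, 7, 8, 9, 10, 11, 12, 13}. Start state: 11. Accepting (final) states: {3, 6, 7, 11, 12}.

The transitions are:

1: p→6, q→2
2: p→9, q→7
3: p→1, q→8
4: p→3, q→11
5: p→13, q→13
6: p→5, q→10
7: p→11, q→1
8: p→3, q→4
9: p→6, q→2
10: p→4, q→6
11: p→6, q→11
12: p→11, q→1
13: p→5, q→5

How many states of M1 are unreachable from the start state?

1

BFS from 11 reaches {1, 2, 3, 4, 5, 6, 7, 8, 9, 10, 11, 13}; the 1 state(s) 12 are never visited.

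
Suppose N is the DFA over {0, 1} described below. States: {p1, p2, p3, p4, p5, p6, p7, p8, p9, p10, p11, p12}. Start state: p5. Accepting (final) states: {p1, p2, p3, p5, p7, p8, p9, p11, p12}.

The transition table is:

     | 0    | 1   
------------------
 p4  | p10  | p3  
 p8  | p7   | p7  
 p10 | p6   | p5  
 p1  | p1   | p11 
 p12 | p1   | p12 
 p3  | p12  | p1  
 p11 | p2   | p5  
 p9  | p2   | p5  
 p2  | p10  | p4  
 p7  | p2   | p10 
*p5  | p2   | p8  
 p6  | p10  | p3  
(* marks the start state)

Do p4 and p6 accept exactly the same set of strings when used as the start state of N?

States {p9} cannot be reached from the start state, so discard them.
Initial partition by acceptance: {p1,p2,p3,p5,p7,p8,p11,p12} | {p4,p6,p10}.
Split {p1,p2,p3,p5,p7,p8,p11,p12} by δ(·,0) → {p1,p3,p5,p7,p8,p11,p12} and {p2}.
Split {p1,p3,p5,p7,p8,p11,p12} by δ(·,0) → {p1,p3,p8,p12} and {p5,p7,p11}.
On input 0, block {p1,p3,p8,p12} splits into {p1,p3,p12} and {p8}.
Split {p1,p3,p12} by δ(·,1) → {p3,p12} and {p1}.
Refine {p3,p12} on symbol 0: members go to different blocks, giving {p3} and {p12}.
Split {p4,p6,p10} by δ(·,1) → {p4,p6} and {p10}.
Refine {p5,p7,p11} on symbol 1: members go to different blocks, giving {p5} and {p7} and {p11}.
No further refinement is possible. Final partition (10 blocks): {p3} | {p4,p6} | {p2} | {p5} | {p8} | {p1} | {p12} | {p10} | {p7} | {p11}.
p4 and p6 lie in the same block of the stable partition, so they are equivalent — no string distinguishes them.

Yes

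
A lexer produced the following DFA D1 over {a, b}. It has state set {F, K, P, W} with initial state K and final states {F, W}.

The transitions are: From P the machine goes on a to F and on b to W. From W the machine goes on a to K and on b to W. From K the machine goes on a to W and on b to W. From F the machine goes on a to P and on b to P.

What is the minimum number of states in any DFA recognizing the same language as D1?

Reachable states from the start: {K,W}. Unreachable: {F,P} — drop them.
P0 = {W} | {K}.
No further refinement is possible. Final partition (2 blocks): {W} | {K}.

2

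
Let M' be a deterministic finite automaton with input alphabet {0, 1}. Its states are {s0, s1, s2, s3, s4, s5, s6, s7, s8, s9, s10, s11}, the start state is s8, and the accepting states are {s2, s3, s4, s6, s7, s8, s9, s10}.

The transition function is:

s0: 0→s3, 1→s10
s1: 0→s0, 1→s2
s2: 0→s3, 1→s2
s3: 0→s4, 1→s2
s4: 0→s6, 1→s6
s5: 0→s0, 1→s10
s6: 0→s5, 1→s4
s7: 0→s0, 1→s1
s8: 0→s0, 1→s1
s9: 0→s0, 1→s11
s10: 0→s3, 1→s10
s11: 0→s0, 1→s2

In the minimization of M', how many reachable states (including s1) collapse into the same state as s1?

First remove the unreachable states {s7,s9,s11}; 9 states remain.
P0 = {s2,s3,s4,s6,s8,s10} | {s0,s1,s5}.
On input 0, block {s2,s3,s4,s6,s8,s10} splits into {s2,s3,s4,s10} and {s6,s8}.
Refine {s2,s3,s4,s10} on symbol 0: members go to different blocks, giving {s2,s3,s10} and {s4}.
Split {s2,s3,s10} by δ(·,0) → {s2,s10} and {s3}.
On input 0, block {s0,s1,s5} splits into {s1,s5} and {s0}.
Split {s6,s8} by δ(·,0) → {s6} and {s8}.
Stable partition: {s2,s10} | {s1,s5} | {s6} | {s4} | {s3} | {s0} | {s8} — 7 equivalence classes.
State s1 belongs to the block {s1,s5}, which has 2 states.

2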